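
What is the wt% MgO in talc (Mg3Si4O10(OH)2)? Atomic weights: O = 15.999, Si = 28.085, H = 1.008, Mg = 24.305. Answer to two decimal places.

31.88 wt%

M(Mg3Si4O10(OH)2) = 379.259 g/mol; M(MgO) = 40.304 g/mol.
Moles MgO per formula unit = 3 Mg ÷ 1 = 3.0000.
MgO fraction = (3.0000 × 40.304) / 379.259 = 120.912/379.259 = 0.3188.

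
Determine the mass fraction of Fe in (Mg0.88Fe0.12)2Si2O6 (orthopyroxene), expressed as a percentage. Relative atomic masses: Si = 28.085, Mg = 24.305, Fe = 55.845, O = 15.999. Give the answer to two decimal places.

M((Mg0.88Fe0.12)2Si2O6) = 208.344 g/mol.
Fe contributes 0.24 × 55.845 = 13.403 g per mole.
13.403/208.344 = 0.0643 → 6.43%.

6.43 mass %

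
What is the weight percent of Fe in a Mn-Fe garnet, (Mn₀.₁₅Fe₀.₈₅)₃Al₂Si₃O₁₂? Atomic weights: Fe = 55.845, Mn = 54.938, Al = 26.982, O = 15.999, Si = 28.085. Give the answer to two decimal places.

28.63 weight percent

M((Mn₀.₁₅Fe₀.₈₅)₃Al₂Si₃O₁₂) = 497.334 g/mol.
Fe contributes 2.55 × 55.845 = 142.405 g per mole.
142.405/497.334 = 0.2863 → 28.63%.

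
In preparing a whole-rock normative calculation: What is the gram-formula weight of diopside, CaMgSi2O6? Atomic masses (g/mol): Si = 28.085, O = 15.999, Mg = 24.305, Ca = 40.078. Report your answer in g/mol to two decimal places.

216.55 g/mol

The formula mass is the sum 1(40.078) + 1(24.305) + 2(28.085) + 6(15.999).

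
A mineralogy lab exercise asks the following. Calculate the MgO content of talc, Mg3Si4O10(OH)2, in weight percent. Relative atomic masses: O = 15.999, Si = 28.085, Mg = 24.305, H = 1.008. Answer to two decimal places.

Formula mass = 379.259 g/mol.
3 Mg → 3.0000 mol MgO per formula unit; M(MgO) = 40.304, so MgO mass = 120.912 g.
120.912/379.259 × 100 = 31.88 wt%.

31.88 wt%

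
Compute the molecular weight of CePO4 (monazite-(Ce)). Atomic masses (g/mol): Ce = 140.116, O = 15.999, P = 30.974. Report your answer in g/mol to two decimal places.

235.09 g/mol

Ce: 1 × 140.116 = 140.1160
P: 1 × 30.974 = 30.9740
O: 4 × 15.999 = 63.9960
Summing the contributions gives the formula mass.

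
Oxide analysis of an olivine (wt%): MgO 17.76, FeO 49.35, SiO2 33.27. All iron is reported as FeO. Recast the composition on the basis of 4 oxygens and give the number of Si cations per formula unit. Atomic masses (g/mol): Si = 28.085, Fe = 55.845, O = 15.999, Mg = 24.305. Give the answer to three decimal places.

0.991 Si apfu

MgO (M=40.304): mol = 0.44065; Mg = 0.44065, O = 0.44065.
FeO (M=71.844): mol = 0.68690; Fe = 0.68690, O = 0.68690.
SiO2 (M=60.083): mol = 0.55373; Si = 0.55373, O = 1.10746.
ΣO = 2.23501; factor = 4/ΣO = 1.78970.
Si apfu = 0.55373 × 1.78970 = 0.991.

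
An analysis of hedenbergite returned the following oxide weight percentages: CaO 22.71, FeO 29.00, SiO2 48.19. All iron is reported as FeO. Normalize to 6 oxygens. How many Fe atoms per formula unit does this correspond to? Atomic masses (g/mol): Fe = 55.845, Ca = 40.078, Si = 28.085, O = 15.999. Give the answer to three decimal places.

CaO: 22.71/56.077 = 0.40498 mol → 0.40498 mol Ca, 0.40498 mol O.
FeO: 29.00/71.844 = 0.40365 mol → 0.40365 mol Fe, 0.40365 mol O.
SiO2: 48.19/60.083 = 0.80206 mol → 0.80206 mol Si, 1.60412 mol O.
Total oxygen = 2.41275 mol. Normalization factor = 6/2.41275 = 2.48679.
Fe per 6 O = 0.40365 × 2.48679 = 1.004.

1.004 Fe apfu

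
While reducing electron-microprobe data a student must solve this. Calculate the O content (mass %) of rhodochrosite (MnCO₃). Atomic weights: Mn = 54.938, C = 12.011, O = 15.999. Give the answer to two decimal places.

Formula mass = 1×54.938 + 1×12.011 + 3×15.999 = 114.946 g/mol, of which 47.997 g is O.
So O makes up 47.997/114.946 = 0.4176 of the mass, i.e. 41.76%.

41.76 mass %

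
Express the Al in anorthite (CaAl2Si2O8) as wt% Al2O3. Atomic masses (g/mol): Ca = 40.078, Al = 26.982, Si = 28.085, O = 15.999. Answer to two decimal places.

Molar mass of CaAl2Si2O8 = 1·40.078 + 2·26.982 + 2·28.085 + 8·15.999 = 278.204 g/mol.
Each formula unit contains 2 Al, equivalent to 2/2 = 1.0000 mol Al2O3.
M(Al2O3) = 2×26.982 + 3×15.999 = 101.961 g/mol.
Mass of Al2O3 per formula unit = 1.0000 × 101.961 = 101.961 g.
Al2O3 wt% = 101.961 / 278.204 × 100 = 36.65%.

36.65 wt%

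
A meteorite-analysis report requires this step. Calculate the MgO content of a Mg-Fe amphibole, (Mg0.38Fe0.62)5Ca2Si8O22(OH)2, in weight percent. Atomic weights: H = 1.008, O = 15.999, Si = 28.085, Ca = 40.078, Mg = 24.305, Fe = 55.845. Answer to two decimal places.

8.41 wt%

Formula mass = 910.127 g/mol.
1.90 Mg → 1.9000 mol MgO per formula unit; M(MgO) = 40.304, so MgO mass = 76.578 g.
76.578/910.127 × 100 = 8.41 wt%.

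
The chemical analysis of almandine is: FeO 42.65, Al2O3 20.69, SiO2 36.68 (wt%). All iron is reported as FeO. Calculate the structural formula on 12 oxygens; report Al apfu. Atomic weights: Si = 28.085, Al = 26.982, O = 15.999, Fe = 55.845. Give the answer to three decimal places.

2.010 Al apfu

FeO (M=71.844): mol = 0.59365; Fe = 0.59365, O = 0.59365.
Al2O3 (M=101.961): mol = 0.20292; Al = 0.40584, O = 0.60876.
SiO2 (M=60.083): mol = 0.61049; Si = 0.61049, O = 1.22098.
ΣO = 2.42339; factor = 12/ΣO = 4.95174.
Al apfu = 0.40584 × 4.95174 = 2.010.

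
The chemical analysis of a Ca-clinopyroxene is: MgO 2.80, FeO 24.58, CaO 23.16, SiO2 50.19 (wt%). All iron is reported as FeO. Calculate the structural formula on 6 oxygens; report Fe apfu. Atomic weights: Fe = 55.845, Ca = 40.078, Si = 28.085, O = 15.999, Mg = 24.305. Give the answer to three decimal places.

0.823 Fe apfu

MgO (M=40.304): mol = 0.06947; Mg = 0.06947, O = 0.06947.
FeO (M=71.844): mol = 0.34213; Fe = 0.34213, O = 0.34213.
CaO (M=56.077): mol = 0.41300; Ca = 0.41300, O = 0.41300.
SiO2 (M=60.083): mol = 0.83534; Si = 0.83534, O = 1.67068.
ΣO = 2.49528; factor = 6/ΣO = 2.40454.
Fe apfu = 0.34213 × 2.40454 = 0.823.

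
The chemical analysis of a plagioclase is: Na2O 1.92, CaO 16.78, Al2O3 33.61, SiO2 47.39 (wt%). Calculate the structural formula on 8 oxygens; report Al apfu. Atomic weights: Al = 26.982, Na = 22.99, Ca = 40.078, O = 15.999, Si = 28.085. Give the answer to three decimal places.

1.821 Al apfu

Na2O: 1.92/61.979 = 0.03098 mol → 0.06196 mol Na, 0.03098 mol O.
CaO: 16.78/56.077 = 0.29923 mol → 0.29923 mol Ca, 0.29923 mol O.
Al2O3: 33.61/101.961 = 0.32964 mol → 0.65928 mol Al, 0.98892 mol O.
SiO2: 47.39/60.083 = 0.78874 mol → 0.78874 mol Si, 1.57748 mol O.
Total oxygen = 2.89661 mol. Normalization factor = 8/2.89661 = 2.76185.
Al per 8 O = 0.65928 × 2.76185 = 1.821.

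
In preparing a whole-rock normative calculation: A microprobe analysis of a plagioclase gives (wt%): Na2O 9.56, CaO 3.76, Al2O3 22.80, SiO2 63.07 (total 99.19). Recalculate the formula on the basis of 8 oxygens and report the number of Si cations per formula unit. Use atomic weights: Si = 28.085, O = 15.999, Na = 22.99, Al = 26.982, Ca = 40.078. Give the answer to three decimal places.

9.56 wt% Na2O ÷ 61.979 g/mol = 0.15425 mol, giving 0.30850 Na and 0.15425 O.
3.76 wt% CaO ÷ 56.077 g/mol = 0.06705 mol, giving 0.06705 Ca and 0.06705 O.
22.80 wt% Al2O3 ÷ 101.961 g/mol = 0.22361 mol, giving 0.44722 Al and 0.67083 O.
63.07 wt% SiO2 ÷ 60.083 g/mol = 1.04971 mol, giving 1.04971 Si and 2.09942 O.
Oxygen sums to 2.99155; scaling by 8/2.99155 = 2.67420 puts the formula on 8 O.
Si: 1.04971 × 2.67420 = 2.807 atoms per formula unit.

2.807 Si apfu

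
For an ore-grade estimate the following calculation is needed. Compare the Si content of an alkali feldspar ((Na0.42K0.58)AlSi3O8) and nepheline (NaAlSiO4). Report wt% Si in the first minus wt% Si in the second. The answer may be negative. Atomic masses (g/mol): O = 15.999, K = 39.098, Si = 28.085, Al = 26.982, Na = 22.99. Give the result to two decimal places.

11.26 percentage points

M((Na0.42K0.58)AlSi3O8) = 271.562 g/mol, so wt% Si = 84.255/271.562 × 100 = 31.03%.
M(NaAlSiO4) = 142.053 g/mol, so wt% Si = 28.085/142.053 × 100 = 19.77%.
31.03 − 19.77 = 11.26 pp.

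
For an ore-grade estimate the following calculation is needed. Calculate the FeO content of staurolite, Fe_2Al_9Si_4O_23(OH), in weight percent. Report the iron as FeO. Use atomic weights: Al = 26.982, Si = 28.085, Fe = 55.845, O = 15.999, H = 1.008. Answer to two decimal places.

16.87 wt%

Formula mass = 851.852 g/mol.
2 Fe → 2.0000 mol FeO per formula unit; M(FeO) = 71.844, so FeO mass = 143.688 g.
143.688/851.852 × 100 = 16.87 wt%.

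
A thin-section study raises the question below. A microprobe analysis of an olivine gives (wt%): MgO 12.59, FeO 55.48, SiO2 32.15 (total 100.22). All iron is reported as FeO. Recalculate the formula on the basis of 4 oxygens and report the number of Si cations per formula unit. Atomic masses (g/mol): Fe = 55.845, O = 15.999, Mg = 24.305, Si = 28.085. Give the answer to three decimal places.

0.993 Si apfu

MgO: 12.59/40.304 = 0.31238 mol → 0.31238 mol Mg, 0.31238 mol O.
FeO: 55.48/71.844 = 0.77223 mol → 0.77223 mol Fe, 0.77223 mol O.
SiO2: 32.15/60.083 = 0.53509 mol → 0.53509 mol Si, 1.07018 mol O.
Total oxygen = 2.15479 mol. Normalization factor = 4/2.15479 = 1.85633.
Si per 4 O = 0.53509 × 1.85633 = 0.993.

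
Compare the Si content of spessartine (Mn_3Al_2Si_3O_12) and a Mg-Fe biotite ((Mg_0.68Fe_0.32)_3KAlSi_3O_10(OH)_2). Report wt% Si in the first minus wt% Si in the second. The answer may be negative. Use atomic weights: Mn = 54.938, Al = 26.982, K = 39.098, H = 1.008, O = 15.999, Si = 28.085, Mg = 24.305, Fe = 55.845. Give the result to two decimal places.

First mineral: 84.255 g Si in 495.021 g formula = 17.02 wt% Si.
Second mineral: 84.255 g Si in 447.532 g formula = 18.83 wt% Si.
17.02% − 18.83% gives a difference of -1.81 percentage points.

-1.81 percentage points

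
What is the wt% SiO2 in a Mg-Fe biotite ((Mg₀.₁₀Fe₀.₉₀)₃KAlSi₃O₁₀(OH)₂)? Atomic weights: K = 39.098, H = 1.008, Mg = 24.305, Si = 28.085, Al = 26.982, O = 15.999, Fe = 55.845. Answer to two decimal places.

Formula mass = 502.412 g/mol.
3 Si → 3.0000 mol SiO2 per formula unit; M(SiO2) = 60.083, so SiO2 mass = 180.249 g.
180.249/502.412 × 100 = 35.88 wt%.

35.88 wt%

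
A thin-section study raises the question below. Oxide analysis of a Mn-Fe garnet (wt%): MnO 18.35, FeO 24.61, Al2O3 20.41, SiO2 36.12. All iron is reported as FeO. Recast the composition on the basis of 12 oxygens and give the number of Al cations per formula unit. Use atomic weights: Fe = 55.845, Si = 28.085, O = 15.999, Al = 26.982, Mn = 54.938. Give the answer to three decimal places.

18.35 wt% MnO ÷ 70.937 g/mol = 0.25868 mol, giving 0.25868 Mn and 0.25868 O.
24.61 wt% FeO ÷ 71.844 g/mol = 0.34255 mol, giving 0.34255 Fe and 0.34255 O.
20.41 wt% Al2O3 ÷ 101.961 g/mol = 0.20017 mol, giving 0.40034 Al and 0.60051 O.
36.12 wt% SiO2 ÷ 60.083 g/mol = 0.60117 mol, giving 0.60117 Si and 1.20234 O.
Oxygen sums to 2.40408; scaling by 12/2.40408 = 4.99151 puts the formula on 12 O.
Al: 0.40034 × 4.99151 = 1.998 atoms per formula unit.

1.998 Al apfu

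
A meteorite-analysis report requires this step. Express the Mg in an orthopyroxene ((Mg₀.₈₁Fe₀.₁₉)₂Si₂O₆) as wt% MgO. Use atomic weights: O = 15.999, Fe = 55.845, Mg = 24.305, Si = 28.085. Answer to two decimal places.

M((Mg₀.₈₁Fe₀.₁₉)₂Si₂O₆) = 212.759 g/mol; M(MgO) = 40.304 g/mol.
Moles MgO per formula unit = 1.62 Mg ÷ 1 = 1.6200.
MgO fraction = (1.6200 × 40.304) / 212.759 = 65.292/212.759 = 0.3069.

30.69 wt%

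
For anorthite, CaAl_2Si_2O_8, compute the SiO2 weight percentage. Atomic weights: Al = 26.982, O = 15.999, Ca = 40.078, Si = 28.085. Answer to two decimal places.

43.19 wt%

M(CaAl_2Si_2O_8) = 278.204 g/mol; M(SiO2) = 60.083 g/mol.
Moles SiO2 per formula unit = 2 Si ÷ 1 = 2.0000.
SiO2 fraction = (2.0000 × 60.083) / 278.204 = 120.166/278.204 = 0.4319.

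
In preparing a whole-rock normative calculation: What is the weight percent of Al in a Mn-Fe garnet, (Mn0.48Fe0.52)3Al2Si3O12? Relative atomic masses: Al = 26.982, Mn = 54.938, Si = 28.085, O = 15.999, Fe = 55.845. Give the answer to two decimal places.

10.87 weight percent

Formula mass = 1.44·54.938 + 1.56·55.845 + 2·26.982 + 3·28.085 + 12·15.999 = 496.436 g/mol, of which 53.964 g is Al.
So Al makes up 53.964/496.436 = 0.1087 of the mass, i.e. 10.87%.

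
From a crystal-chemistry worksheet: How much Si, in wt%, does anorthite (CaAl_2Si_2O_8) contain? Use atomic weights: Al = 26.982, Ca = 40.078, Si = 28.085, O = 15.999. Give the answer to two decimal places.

Formula mass = 1*40.078 + 2*26.982 + 2*28.085 + 8*15.999 = 278.204 g/mol, of which 56.170 g is Si.
So Si makes up 56.170/278.204 = 0.2019 of the mass, i.e. 20.19%.

20.19 wt%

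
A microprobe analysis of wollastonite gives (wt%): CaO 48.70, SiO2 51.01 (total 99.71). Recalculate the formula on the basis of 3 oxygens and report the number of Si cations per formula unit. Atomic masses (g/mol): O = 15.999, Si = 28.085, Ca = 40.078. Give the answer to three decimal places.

0.992 Si apfu

CaO: 48.70/56.077 = 0.86845 mol → 0.86845 mol Ca, 0.86845 mol O.
SiO2: 51.01/60.083 = 0.84899 mol → 0.84899 mol Si, 1.69798 mol O.
Total oxygen = 2.56643 mol. Normalization factor = 3/2.56643 = 1.16894.
Si per 3 O = 0.84899 × 1.16894 = 0.992.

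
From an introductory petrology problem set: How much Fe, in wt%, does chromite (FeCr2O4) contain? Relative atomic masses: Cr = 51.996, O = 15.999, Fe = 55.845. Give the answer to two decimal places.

M(FeCr2O4) = 223.833 g/mol.
Fe contributes 1 × 55.845 = 55.845 g per mole.
55.845/223.833 = 0.2495 → 24.95%.

24.95 wt%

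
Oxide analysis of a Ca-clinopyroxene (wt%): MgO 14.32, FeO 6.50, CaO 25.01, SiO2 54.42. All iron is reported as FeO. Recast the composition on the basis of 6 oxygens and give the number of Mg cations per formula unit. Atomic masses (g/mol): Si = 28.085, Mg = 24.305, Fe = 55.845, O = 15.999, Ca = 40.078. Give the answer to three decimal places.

0.789 Mg apfu

MgO (M=40.304): mol = 0.35530; Mg = 0.35530, O = 0.35530.
FeO (M=71.844): mol = 0.09047; Fe = 0.09047, O = 0.09047.
CaO (M=56.077): mol = 0.44599; Ca = 0.44599, O = 0.44599.
SiO2 (M=60.083): mol = 0.90575; Si = 0.90575, O = 1.81150.
ΣO = 2.70326; factor = 6/ΣO = 2.21954.
Mg apfu = 0.35530 × 2.21954 = 0.789.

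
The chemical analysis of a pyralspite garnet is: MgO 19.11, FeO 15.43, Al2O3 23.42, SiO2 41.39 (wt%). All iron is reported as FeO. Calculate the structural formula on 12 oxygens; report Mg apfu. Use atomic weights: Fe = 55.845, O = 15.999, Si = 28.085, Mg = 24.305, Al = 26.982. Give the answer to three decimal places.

2.065 Mg apfu

19.11 wt% MgO ÷ 40.304 g/mol = 0.47415 mol, giving 0.47415 Mg and 0.47415 O.
15.43 wt% FeO ÷ 71.844 g/mol = 0.21477 mol, giving 0.21477 Fe and 0.21477 O.
23.42 wt% Al2O3 ÷ 101.961 g/mol = 0.22970 mol, giving 0.45940 Al and 0.68910 O.
41.39 wt% SiO2 ÷ 60.083 g/mol = 0.68888 mol, giving 0.68888 Si and 1.37776 O.
Oxygen sums to 2.75578; scaling by 12/2.75578 = 4.35448 puts the formula on 12 O.
Mg: 0.47415 × 4.35448 = 2.065 atoms per formula unit.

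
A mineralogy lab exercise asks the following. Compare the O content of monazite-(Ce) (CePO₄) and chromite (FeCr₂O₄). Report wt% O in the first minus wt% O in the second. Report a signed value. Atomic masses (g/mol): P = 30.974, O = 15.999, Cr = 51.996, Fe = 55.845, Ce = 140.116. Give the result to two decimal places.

-1.37 percentage points

O in CePO₄: molar mass 235.086 g/mol; 4×15.999 = 63.996 g → 27.22 wt%.
O in FeCr₂O₄: molar mass 223.833 g/mol; 4×15.999 = 63.996 g → 28.59 wt%.
Difference = 27.22 − 28.59 = -1.37 percentage points.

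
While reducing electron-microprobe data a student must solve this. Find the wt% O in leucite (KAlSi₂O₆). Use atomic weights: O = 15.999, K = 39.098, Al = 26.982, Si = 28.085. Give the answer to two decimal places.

43.98 weight percent

Formula mass = 1·39.098 + 1·26.982 + 2·28.085 + 6·15.999 = 218.244 g/mol, of which 95.994 g is O.
So O makes up 95.994/218.244 = 0.4398 of the mass, i.e. 43.98%.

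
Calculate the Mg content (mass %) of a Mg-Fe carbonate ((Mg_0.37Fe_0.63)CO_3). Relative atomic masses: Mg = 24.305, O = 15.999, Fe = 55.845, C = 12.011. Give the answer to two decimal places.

8.63 mass %

M((Mg_0.37Fe_0.63)CO_3) = 104.183 g/mol.
Mg contributes 0.37 × 24.305 = 8.993 g per mole.
8.993/104.183 = 0.0863 → 8.63%.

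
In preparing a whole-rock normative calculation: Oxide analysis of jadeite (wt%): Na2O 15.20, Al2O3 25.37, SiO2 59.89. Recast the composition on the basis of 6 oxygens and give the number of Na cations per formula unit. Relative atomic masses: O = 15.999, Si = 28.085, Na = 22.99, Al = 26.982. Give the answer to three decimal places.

Na2O (M=61.979): mol = 0.24524; Na = 0.49048, O = 0.24524.
Al2O3 (M=101.961): mol = 0.24882; Al = 0.49764, O = 0.74646.
SiO2 (M=60.083): mol = 0.99679; Si = 0.99679, O = 1.99358.
ΣO = 2.98528; factor = 6/ΣO = 2.00986.
Na apfu = 0.49048 × 2.00986 = 0.986.

0.986 Na apfu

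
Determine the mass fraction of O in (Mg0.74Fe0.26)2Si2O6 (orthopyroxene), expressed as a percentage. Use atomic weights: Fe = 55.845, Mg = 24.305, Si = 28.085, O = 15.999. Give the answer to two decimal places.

Formula mass = 1.48×24.305 + 0.52×55.845 + 2×28.085 + 6×15.999 = 217.175 g/mol, of which 95.994 g is O.
So O makes up 95.994/217.175 = 0.4420 of the mass, i.e. 44.20%.

44.20 mass %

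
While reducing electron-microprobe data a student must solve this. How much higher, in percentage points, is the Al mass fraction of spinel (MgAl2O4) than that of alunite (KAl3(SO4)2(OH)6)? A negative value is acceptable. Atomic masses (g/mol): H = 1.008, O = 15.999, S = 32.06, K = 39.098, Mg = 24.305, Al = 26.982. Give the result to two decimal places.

M(MgAl2O4) = 142.265 g/mol, so wt% Al = 53.964/142.265 × 100 = 37.93%.
M(KAl3(SO4)2(OH)6) = 414.198 g/mol, so wt% Al = 80.946/414.198 × 100 = 19.54%.
37.93 − 19.54 = 18.39 pp.

18.39 percentage points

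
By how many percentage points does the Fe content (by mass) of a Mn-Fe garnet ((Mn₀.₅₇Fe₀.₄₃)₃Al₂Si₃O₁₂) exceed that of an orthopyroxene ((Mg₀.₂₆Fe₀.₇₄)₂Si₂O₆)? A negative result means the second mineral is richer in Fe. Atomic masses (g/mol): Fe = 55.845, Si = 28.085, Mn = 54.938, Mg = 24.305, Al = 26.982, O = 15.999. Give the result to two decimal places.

-18.88 percentage points

First mineral: 72.040 g Fe in 496.191 g formula = 14.52 wt% Fe.
Second mineral: 82.651 g Fe in 247.453 g formula = 33.40 wt% Fe.
14.52% − 33.40% gives a difference of -18.88 percentage points.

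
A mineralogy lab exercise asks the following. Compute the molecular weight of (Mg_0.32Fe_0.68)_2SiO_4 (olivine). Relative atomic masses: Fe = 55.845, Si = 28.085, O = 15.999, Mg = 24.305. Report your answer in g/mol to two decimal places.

183.59 g/mol

M = 0.64*24.305 + 1.36*55.845 + 1*28.085 + 4*15.999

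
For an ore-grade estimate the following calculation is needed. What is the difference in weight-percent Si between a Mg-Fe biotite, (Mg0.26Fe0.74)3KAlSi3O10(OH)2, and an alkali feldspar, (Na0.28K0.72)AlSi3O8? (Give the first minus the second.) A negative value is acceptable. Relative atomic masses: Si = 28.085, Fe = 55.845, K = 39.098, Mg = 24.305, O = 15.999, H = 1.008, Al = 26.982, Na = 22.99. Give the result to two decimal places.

First mineral: 84.255 g Si in 487.273 g formula = 17.29 wt% Si.
Second mineral: 84.255 g Si in 273.817 g formula = 30.77 wt% Si.
17.29% − 30.77% gives a difference of -13.48 percentage points.

-13.48 percentage points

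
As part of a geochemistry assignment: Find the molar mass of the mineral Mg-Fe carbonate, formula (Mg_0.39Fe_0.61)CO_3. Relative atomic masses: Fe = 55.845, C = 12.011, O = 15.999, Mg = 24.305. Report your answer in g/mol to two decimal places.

103.55 g/mol

The formula mass is the sum 0.39·24.305 + 0.61·55.845 + 1·12.011 + 3·15.999.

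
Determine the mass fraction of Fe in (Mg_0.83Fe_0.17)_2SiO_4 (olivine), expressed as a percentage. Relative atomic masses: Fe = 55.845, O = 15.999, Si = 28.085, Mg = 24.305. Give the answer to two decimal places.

12.54 wt%

Formula mass = 1.66×24.305 + 0.34×55.845 + 1×28.085 + 4×15.999 = 151.415 g/mol, of which 18.987 g is Fe.
So Fe makes up 18.987/151.415 = 0.1254 of the mass, i.e. 12.54%.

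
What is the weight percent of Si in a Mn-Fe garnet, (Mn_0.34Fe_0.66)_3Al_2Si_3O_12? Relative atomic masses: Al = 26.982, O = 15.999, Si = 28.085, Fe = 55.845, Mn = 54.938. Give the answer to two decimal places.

16.96 weight percent

M((Mn_0.34Fe_0.66)_3Al_2Si_3O_12) = 496.817 g/mol.
Si contributes 3 × 28.085 = 84.255 g per mole.
84.255/496.817 = 0.1696 → 16.96%.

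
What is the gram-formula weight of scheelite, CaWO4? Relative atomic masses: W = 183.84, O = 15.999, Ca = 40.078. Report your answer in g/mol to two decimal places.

287.91 g/mol

M = 1*40.078 + 1*183.84 + 4*15.999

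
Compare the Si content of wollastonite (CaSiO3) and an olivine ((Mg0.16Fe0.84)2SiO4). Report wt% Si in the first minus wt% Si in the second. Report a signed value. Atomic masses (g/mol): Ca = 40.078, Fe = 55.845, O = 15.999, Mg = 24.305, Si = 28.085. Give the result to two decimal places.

M(CaSiO3) = 116.160 g/mol, so wt% Si = 28.085/116.160 × 100 = 24.18%.
M((Mg0.16Fe0.84)2SiO4) = 193.678 g/mol, so wt% Si = 28.085/193.678 × 100 = 14.50%.
24.18 − 14.50 = 9.68 pp.

9.68 percentage points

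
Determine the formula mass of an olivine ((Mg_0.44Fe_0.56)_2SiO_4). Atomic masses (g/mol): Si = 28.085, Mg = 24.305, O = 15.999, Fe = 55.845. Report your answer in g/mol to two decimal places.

M = 0.88(24.305) + 1.12(55.845) + 1(28.085) + 4(15.999)

176.02 g/mol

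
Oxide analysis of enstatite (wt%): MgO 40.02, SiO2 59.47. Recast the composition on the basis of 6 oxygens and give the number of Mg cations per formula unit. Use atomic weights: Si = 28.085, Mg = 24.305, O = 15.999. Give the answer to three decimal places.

40.02 wt% MgO ÷ 40.304 g/mol = 0.99295 mol, giving 0.99295 Mg and 0.99295 O.
59.47 wt% SiO2 ÷ 60.083 g/mol = 0.98980 mol, giving 0.98980 Si and 1.97960 O.
Oxygen sums to 2.97255; scaling by 6/2.97255 = 2.01847 puts the formula on 6 O.
Mg: 0.99295 × 2.01847 = 2.004 atoms per formula unit.

2.004 Mg apfu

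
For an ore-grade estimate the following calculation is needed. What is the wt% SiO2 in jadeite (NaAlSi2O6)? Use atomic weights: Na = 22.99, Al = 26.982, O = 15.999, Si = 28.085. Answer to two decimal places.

M(NaAlSi2O6) = 202.136 g/mol; M(SiO2) = 60.083 g/mol.
Moles SiO2 per formula unit = 2 Si ÷ 1 = 2.0000.
SiO2 fraction = (2.0000 × 60.083) / 202.136 = 120.166/202.136 = 0.5945.

59.45 wt%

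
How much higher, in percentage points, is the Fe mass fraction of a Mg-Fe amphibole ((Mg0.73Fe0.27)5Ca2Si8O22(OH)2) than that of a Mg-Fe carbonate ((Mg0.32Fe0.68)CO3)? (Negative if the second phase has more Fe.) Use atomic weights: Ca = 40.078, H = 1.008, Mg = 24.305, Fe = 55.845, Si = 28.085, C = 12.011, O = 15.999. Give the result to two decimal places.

First mineral: 75.391 g Fe in 854.932 g formula = 8.82 wt% Fe.
Second mineral: 37.975 g Fe in 105.760 g formula = 35.91 wt% Fe.
8.82% − 35.91% gives a difference of -27.09 percentage points.

-27.09 percentage points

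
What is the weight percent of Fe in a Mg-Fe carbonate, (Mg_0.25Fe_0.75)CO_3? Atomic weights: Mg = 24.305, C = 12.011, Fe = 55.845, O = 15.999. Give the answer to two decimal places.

Formula mass = 0.25·24.305 + 0.75·55.845 + 1·12.011 + 3·15.999 = 107.968 g/mol, of which 41.884 g is Fe.
So Fe makes up 41.884/107.968 = 0.3879 of the mass, i.e. 38.79%.

38.79 weight percent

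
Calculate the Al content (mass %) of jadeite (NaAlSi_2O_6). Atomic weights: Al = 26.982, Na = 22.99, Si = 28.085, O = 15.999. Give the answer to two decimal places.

13.35 mass %

M(NaAlSi_2O_6) = 202.136 g/mol.
Al contributes 1 × 26.982 = 26.982 g per mole.
26.982/202.136 = 0.1335 → 13.35%.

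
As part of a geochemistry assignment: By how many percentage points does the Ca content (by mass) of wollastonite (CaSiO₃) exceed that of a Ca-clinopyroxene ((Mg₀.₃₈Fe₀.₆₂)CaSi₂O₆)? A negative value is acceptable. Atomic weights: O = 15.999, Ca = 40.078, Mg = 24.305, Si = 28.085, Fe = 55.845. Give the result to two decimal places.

17.53 percentage points

Ca in CaSiO₃: molar mass 116.160 g/mol; 1×40.078 = 40.078 g → 34.50 wt%.
Ca in (Mg₀.₃₈Fe₀.₆₂)CaSi₂O₆: molar mass 236.102 g/mol; 1×40.078 = 40.078 g → 16.97 wt%.
Difference = 34.50 − 16.97 = 17.53 percentage points.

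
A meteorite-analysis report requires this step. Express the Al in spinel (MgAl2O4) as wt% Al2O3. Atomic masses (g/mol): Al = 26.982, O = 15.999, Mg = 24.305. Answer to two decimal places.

Molar mass of MgAl2O4 = 1×24.305 + 2×26.982 + 4×15.999 = 142.265 g/mol.
Each formula unit contains 2 Al, equivalent to 2/2 = 1.0000 mol Al2O3.
M(Al2O3) = 2×26.982 + 3×15.999 = 101.961 g/mol.
Mass of Al2O3 per formula unit = 1.0000 × 101.961 = 101.961 g.
Al2O3 wt% = 101.961 / 142.265 × 100 = 71.67%.

71.67 wt%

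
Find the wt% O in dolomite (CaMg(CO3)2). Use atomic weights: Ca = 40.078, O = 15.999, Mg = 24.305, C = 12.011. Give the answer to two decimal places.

M(CaMg(CO3)2) = 184.399 g/mol.
O contributes 6 × 15.999 = 95.994 g per mole.
95.994/184.399 = 0.5206 → 52.06%.

52.06 mass %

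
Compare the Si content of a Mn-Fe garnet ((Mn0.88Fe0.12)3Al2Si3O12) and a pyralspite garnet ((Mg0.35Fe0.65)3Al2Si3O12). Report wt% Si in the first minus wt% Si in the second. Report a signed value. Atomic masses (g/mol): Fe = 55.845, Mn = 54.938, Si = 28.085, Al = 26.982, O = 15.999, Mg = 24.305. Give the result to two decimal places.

Si in (Mn0.88Fe0.12)3Al2Si3O12: molar mass 495.348 g/mol; 3×28.085 = 84.255 g → 17.01 wt%.
Si in (Mg0.35Fe0.65)3Al2Si3O12: molar mass 464.625 g/mol; 3×28.085 = 84.255 g → 18.13 wt%.
Difference = 17.01 − 18.13 = -1.12 percentage points.

-1.12 percentage points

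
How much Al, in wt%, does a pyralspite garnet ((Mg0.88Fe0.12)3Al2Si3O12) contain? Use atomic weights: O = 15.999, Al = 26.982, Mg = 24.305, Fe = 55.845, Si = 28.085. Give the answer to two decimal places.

13.02 wt%

M((Mg0.88Fe0.12)3Al2Si3O12) = 414.476 g/mol.
Al contributes 2 × 26.982 = 53.964 g per mole.
53.964/414.476 = 0.1302 → 13.02%.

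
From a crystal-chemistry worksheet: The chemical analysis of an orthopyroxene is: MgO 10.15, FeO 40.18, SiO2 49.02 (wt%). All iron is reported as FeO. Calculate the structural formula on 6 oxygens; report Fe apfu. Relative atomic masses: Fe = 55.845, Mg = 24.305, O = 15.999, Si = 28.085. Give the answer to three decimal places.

10.15 wt% MgO ÷ 40.304 g/mol = 0.25184 mol, giving 0.25184 Mg and 0.25184 O.
40.18 wt% FeO ÷ 71.844 g/mol = 0.55927 mol, giving 0.55927 Fe and 0.55927 O.
49.02 wt% SiO2 ÷ 60.083 g/mol = 0.81587 mol, giving 0.81587 Si and 1.63174 O.
Oxygen sums to 2.44285; scaling by 6/2.44285 = 2.45615 puts the formula on 6 O.
Fe: 0.55927 × 2.45615 = 1.374 atoms per formula unit.

1.374 Fe apfu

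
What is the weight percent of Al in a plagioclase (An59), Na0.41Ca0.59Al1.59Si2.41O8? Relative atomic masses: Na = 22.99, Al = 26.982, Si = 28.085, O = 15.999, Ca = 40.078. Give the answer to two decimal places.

15.79 wt%

Molar mass of Na0.41Ca0.59Al1.59Si2.41O8: 0.41·22.99 + 0.59·40.078 + 1.59·26.982 + 2.41·28.085 + 8·15.999 = 271.650 g/mol.
Mass of Al per formula unit: 1.59 × 26.982 = 42.901 g.
Weight fraction Al = 42.901 / 271.650 = 0.1579.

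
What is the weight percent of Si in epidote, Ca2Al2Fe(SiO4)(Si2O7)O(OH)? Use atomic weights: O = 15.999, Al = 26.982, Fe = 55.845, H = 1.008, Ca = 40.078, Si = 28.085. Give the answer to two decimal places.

17.44 mass %

Formula mass = 2×40.078 + 2×26.982 + 1×55.845 + 3×28.085 + 13×15.999 + 1×1.008 = 483.215 g/mol, of which 84.255 g is Si.
So Si makes up 84.255/483.215 = 0.1744 of the mass, i.e. 17.44%.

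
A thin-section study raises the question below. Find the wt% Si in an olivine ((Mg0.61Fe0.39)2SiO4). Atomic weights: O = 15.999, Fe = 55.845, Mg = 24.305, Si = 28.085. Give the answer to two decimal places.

16.99 wt%

Formula mass = 1.22×24.305 + 0.78×55.845 + 1×28.085 + 4×15.999 = 165.292 g/mol, of which 28.085 g is Si.
So Si makes up 28.085/165.292 = 0.1699 of the mass, i.e. 16.99%.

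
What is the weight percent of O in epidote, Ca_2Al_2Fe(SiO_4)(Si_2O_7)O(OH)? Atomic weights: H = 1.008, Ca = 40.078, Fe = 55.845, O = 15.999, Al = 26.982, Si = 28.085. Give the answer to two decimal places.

43.04 weight percent

Formula mass = 2×40.078 + 2×26.982 + 1×55.845 + 3×28.085 + 13×15.999 + 1×1.008 = 483.215 g/mol, of which 207.987 g is O.
So O makes up 207.987/483.215 = 0.4304 of the mass, i.e. 43.04%.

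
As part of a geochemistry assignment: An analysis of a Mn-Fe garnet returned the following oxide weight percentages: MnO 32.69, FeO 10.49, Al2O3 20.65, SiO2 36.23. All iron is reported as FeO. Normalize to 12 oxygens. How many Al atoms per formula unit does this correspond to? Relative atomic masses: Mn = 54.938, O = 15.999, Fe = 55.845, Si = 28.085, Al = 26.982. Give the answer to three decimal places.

2.008 Al apfu

MnO: 32.69/70.937 = 0.46083 mol → 0.46083 mol Mn, 0.46083 mol O.
FeO: 10.49/71.844 = 0.14601 mol → 0.14601 mol Fe, 0.14601 mol O.
Al2O3: 20.65/101.961 = 0.20253 mol → 0.40506 mol Al, 0.60759 mol O.
SiO2: 36.23/60.083 = 0.60300 mol → 0.60300 mol Si, 1.20600 mol O.
Total oxygen = 2.42043 mol. Normalization factor = 12/2.42043 = 4.95780.
Al per 12 O = 0.40506 × 4.95780 = 2.008.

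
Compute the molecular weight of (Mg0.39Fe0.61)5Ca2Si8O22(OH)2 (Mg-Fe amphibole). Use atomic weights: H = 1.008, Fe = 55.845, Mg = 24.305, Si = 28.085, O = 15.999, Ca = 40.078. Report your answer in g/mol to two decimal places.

908.55 g/mol

The formula mass is the sum 1.95×24.305 + 3.05×55.845 + 2×40.078 + 8×28.085 + 24×15.999 + 2×1.008.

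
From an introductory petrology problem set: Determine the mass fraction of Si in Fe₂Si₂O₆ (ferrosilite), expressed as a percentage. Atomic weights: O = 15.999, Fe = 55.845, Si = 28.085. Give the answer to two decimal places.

21.29 mass %

Formula mass = 2×55.845 + 2×28.085 + 6×15.999 = 263.854 g/mol, of which 56.170 g is Si.
So Si makes up 56.170/263.854 = 0.2129 of the mass, i.e. 21.29%.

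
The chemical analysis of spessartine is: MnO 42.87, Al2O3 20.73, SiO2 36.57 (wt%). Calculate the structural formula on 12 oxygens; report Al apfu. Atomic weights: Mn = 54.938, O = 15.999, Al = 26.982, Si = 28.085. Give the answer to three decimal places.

2.007 Al apfu

MnO (M=70.937): mol = 0.60434; Mn = 0.60434, O = 0.60434.
Al2O3 (M=101.961): mol = 0.20331; Al = 0.40662, O = 0.60993.
SiO2 (M=60.083): mol = 0.60866; Si = 0.60866, O = 1.21732.
ΣO = 2.43159; factor = 12/ΣO = 4.93504.
Al apfu = 0.40662 × 4.93504 = 2.007.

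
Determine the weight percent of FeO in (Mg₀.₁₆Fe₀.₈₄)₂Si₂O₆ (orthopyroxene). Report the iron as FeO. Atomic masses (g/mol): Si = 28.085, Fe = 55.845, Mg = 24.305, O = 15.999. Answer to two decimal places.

47.56 wt%

Formula mass = 253.761 g/mol.
1.68 Fe → 1.6800 mol FeO per formula unit; M(FeO) = 71.844, so FeO mass = 120.698 g.
120.698/253.761 × 100 = 47.56 wt%.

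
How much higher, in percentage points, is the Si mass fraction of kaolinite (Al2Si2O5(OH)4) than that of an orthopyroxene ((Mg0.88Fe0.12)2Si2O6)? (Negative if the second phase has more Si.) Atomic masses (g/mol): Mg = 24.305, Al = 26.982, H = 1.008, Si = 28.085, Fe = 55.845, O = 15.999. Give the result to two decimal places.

-5.20 percentage points

Si in Al2Si2O5(OH)4: molar mass 258.157 g/mol; 2×28.085 = 56.170 g → 21.76 wt%.
Si in (Mg0.88Fe0.12)2Si2O6: molar mass 208.344 g/mol; 2×28.085 = 56.170 g → 26.96 wt%.
Difference = 21.76 − 26.96 = -5.20 percentage points.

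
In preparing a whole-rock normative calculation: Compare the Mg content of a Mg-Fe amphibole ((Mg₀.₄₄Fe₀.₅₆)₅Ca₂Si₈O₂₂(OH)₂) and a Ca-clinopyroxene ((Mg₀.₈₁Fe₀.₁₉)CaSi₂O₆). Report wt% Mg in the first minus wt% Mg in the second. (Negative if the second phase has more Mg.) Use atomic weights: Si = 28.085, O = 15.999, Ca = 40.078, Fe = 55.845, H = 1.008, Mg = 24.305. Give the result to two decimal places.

-2.91 percentage points

M((Mg₀.₄₄Fe₀.₅₆)₅Ca₂Si₈O₂₂(OH)₂) = 900.665 g/mol, so wt% Mg = 53.471/900.665 × 100 = 5.94%.
M((Mg₀.₈₁Fe₀.₁₉)CaSi₂O₆) = 222.540 g/mol, so wt% Mg = 19.687/222.540 × 100 = 8.85%.
5.94 − 8.85 = -2.91 pp.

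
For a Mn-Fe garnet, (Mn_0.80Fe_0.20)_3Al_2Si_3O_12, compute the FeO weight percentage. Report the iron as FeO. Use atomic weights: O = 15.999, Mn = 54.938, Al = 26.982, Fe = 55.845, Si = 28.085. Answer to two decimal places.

8.70 wt%

M((Mn_0.80Fe_0.20)_3Al_2Si_3O_12) = 495.565 g/mol; M(FeO) = 71.844 g/mol.
Moles FeO per formula unit = 0.60 Fe ÷ 1 = 0.6000.
FeO fraction = (0.6000 × 71.844) / 495.565 = 43.106/495.565 = 0.0870.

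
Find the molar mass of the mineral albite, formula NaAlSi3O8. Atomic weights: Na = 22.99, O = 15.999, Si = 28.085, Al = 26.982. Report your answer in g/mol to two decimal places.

M = 1×22.99 + 1×26.982 + 3×28.085 + 8×15.999

262.22 g/mol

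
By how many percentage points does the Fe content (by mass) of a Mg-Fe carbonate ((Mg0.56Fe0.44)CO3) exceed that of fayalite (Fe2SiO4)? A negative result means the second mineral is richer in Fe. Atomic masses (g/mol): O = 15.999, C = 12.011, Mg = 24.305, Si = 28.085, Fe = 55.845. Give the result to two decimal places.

-29.79 percentage points

Fe in (Mg0.56Fe0.44)CO3: molar mass 98.191 g/mol; 0.44×55.845 = 24.572 g → 25.02 wt%.
Fe in Fe2SiO4: molar mass 203.771 g/mol; 2×55.845 = 111.690 g → 54.81 wt%.
Difference = 25.02 − 54.81 = -29.79 percentage points.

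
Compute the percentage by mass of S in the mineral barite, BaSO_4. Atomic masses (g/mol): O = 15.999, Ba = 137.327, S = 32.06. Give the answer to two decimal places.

13.74 weight percent

Molar mass of BaSO_4: 1×137.327 + 1×32.06 + 4×15.999 = 233.383 g/mol.
Mass of S per formula unit: 1 × 32.06 = 32.060 g.
Weight fraction S = 32.060 / 233.383 = 0.1374.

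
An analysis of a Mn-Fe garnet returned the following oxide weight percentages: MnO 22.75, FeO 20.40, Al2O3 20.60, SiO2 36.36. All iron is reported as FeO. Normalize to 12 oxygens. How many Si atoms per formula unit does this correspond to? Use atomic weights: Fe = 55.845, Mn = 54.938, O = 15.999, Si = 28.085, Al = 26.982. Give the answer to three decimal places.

MnO (M=70.937): mol = 0.32071; Mn = 0.32071, O = 0.32071.
FeO (M=71.844): mol = 0.28395; Fe = 0.28395, O = 0.28395.
Al2O3 (M=101.961): mol = 0.20204; Al = 0.40408, O = 0.60612.
SiO2 (M=60.083): mol = 0.60516; Si = 0.60516, O = 1.21032.
ΣO = 2.42110; factor = 12/ΣO = 4.95642.
Si apfu = 0.60516 × 4.95642 = 2.999.

2.999 Si apfu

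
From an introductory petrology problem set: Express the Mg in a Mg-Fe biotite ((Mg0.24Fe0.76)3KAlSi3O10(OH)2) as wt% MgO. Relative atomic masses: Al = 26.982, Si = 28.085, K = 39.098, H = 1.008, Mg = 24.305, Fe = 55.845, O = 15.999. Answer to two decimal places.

Molar mass of (Mg0.24Fe0.76)3KAlSi3O10(OH)2 = 0.72·24.305 + 2.28·55.845 + 1·39.098 + 1·26.982 + 3·28.085 + 12·15.999 + 2·1.008 = 489.165 g/mol.
Each formula unit contains 0.72 Mg, equivalent to 0.72/1 = 0.7200 mol MgO.
M(MgO) = 1×24.305 + 1×15.999 = 40.304 g/mol.
Mass of MgO per formula unit = 0.7200 × 40.304 = 29.019 g.
MgO wt% = 29.019 / 489.165 × 100 = 5.93%.

5.93 wt%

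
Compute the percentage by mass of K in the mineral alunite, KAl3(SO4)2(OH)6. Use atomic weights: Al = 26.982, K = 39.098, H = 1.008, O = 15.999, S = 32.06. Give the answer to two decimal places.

9.44 wt%

Formula mass = 1×39.098 + 3×26.982 + 2×32.06 + 14×15.999 + 6×1.008 = 414.198 g/mol, of which 39.098 g is K.
So K makes up 39.098/414.198 = 0.0944 of the mass, i.e. 9.44%.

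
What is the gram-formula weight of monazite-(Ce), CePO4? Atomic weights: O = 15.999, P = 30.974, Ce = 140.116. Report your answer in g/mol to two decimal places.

235.09 g/mol

Ce: 1 × 140.116 = 140.1160
P: 1 × 30.974 = 30.9740
O: 4 × 15.999 = 63.9960
Summing the contributions gives the formula mass.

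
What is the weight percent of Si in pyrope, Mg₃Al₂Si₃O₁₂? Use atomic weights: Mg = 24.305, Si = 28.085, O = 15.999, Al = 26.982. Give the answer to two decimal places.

Formula mass = 3·24.305 + 2·26.982 + 3·28.085 + 12·15.999 = 403.122 g/mol, of which 84.255 g is Si.
So Si makes up 84.255/403.122 = 0.2090 of the mass, i.e. 20.90%.

20.90 mass %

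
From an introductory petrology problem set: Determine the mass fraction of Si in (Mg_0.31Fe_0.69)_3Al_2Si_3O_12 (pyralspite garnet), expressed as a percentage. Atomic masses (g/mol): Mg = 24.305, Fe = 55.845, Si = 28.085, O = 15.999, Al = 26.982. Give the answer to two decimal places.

Formula mass = 0.93×24.305 + 2.07×55.845 + 2×26.982 + 3×28.085 + 12×15.999 = 468.410 g/mol, of which 84.255 g is Si.
So Si makes up 84.255/468.410 = 0.1799 of the mass, i.e. 17.99%.

17.99 weight percent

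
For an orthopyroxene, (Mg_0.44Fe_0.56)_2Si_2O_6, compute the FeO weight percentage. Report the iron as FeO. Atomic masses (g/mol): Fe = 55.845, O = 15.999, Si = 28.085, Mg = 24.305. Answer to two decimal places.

34.08 wt%

M((Mg_0.44Fe_0.56)_2Si_2O_6) = 236.099 g/mol; M(FeO) = 71.844 g/mol.
Moles FeO per formula unit = 1.12 Fe ÷ 1 = 1.1200.
FeO fraction = (1.1200 × 71.844) / 236.099 = 80.465/236.099 = 0.3408.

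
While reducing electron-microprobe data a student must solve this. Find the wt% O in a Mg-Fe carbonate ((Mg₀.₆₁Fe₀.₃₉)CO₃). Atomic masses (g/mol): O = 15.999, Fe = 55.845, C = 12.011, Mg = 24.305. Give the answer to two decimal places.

49.68 weight percent

Formula mass = 0.61·24.305 + 0.39·55.845 + 1·12.011 + 3·15.999 = 96.614 g/mol, of which 47.997 g is O.
So O makes up 47.997/96.614 = 0.4968 of the mass, i.e. 49.68%.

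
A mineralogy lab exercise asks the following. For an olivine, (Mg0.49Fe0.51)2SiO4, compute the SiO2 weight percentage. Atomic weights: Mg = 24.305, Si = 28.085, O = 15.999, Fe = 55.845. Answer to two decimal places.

Molar mass of (Mg0.49Fe0.51)2SiO4 = 0.98·24.305 + 1.02·55.845 + 1·28.085 + 4·15.999 = 172.862 g/mol.
Each formula unit contains 1 Si, equivalent to 1/1 = 1.0000 mol SiO2.
M(SiO2) = 1×28.085 + 2×15.999 = 60.083 g/mol.
Mass of SiO2 per formula unit = 1.0000 × 60.083 = 60.083 g.
SiO2 wt% = 60.083 / 172.862 × 100 = 34.76%.

34.76 wt%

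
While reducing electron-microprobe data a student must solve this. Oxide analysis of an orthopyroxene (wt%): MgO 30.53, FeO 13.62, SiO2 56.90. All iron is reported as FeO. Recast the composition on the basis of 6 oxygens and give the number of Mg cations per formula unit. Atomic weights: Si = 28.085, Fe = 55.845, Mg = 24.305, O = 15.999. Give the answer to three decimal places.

30.53 wt% MgO ÷ 40.304 g/mol = 0.75749 mol, giving 0.75749 Mg and 0.75749 O.
13.62 wt% FeO ÷ 71.844 g/mol = 0.18958 mol, giving 0.18958 Fe and 0.18958 O.
56.90 wt% SiO2 ÷ 60.083 g/mol = 0.94702 mol, giving 0.94702 Si and 1.89404 O.
Oxygen sums to 2.84111; scaling by 6/2.84111 = 2.11185 puts the formula on 6 O.
Mg: 0.75749 × 2.11185 = 1.600 atoms per formula unit.

1.600 Mg apfu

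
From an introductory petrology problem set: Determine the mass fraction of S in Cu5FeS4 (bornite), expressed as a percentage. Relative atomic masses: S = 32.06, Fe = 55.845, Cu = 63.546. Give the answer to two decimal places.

25.56 weight percent

M(Cu5FeS4) = 501.815 g/mol.
S contributes 4 × 32.06 = 128.240 g per mole.
128.240/501.815 = 0.2556 → 25.56%.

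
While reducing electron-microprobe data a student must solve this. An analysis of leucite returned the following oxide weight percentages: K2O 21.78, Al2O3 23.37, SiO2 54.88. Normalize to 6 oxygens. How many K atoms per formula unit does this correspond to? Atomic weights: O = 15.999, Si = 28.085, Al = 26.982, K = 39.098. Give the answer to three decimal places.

K2O (M=94.195): mol = 0.23122; K = 0.46244, O = 0.23122.
Al2O3 (M=101.961): mol = 0.22921; Al = 0.45842, O = 0.68763.
SiO2 (M=60.083): mol = 0.91340; Si = 0.91340, O = 1.82680.
ΣO = 2.74565; factor = 6/ΣO = 2.18527.
K apfu = 0.46244 × 2.18527 = 1.011.

1.011 K apfu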